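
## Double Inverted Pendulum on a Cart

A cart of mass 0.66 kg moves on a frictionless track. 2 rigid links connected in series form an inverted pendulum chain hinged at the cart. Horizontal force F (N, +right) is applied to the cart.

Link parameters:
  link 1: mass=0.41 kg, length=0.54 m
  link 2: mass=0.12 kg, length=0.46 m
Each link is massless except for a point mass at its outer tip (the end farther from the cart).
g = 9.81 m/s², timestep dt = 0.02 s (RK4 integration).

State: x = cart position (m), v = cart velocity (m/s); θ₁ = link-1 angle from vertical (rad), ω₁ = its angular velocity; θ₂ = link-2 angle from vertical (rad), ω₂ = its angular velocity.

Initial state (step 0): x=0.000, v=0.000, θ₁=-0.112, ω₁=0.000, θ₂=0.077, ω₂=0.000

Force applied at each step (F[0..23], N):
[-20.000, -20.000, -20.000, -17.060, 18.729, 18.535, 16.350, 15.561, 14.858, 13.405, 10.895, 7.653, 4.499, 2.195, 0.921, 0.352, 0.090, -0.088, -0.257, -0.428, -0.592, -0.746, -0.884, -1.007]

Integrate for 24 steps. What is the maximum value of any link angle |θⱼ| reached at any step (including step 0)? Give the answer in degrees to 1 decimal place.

Answer: 13.9°

Derivation:
apply F[0]=-20.000 → step 1: x=-0.006, v=-0.584, θ₁=-0.102, ω₁=1.011, θ₂=0.078, ω₂=0.131
apply F[1]=-20.000 → step 2: x=-0.023, v=-1.174, θ₁=-0.071, ω₁=2.048, θ₂=0.082, ω₂=0.235
apply F[2]=-20.000 → step 3: x=-0.053, v=-1.775, θ₁=-0.020, ω₁=3.130, θ₂=0.087, ω₂=0.291
apply F[3]=-17.060 → step 4: x=-0.094, v=-2.292, θ₁=0.052, ω₁=4.090, θ₂=0.093, ω₂=0.303
apply F[4]=+18.729 → step 5: x=-0.134, v=-1.732, θ₁=0.124, ω₁=3.092, θ₂=0.099, ω₂=0.303
apply F[5]=+18.535 → step 6: x=-0.163, v=-1.195, θ₁=0.177, ω₁=2.169, θ₂=0.105, ω₂=0.275
apply F[6]=+16.350 → step 7: x=-0.182, v=-0.738, θ₁=0.213, ω₁=1.421, θ₂=0.110, ω₂=0.214
apply F[7]=+15.561 → step 8: x=-0.193, v=-0.315, θ₁=0.234, ω₁=0.755, θ₂=0.114, ω₂=0.128
apply F[8]=+14.858 → step 9: x=-0.195, v=0.082, θ₁=0.243, ω₁=0.146, θ₂=0.115, ω₂=0.030
apply F[9]=+13.405 → step 10: x=-0.190, v=0.435, θ₁=0.241, ω₁=-0.383, θ₂=0.115, ω₂=-0.068
apply F[10]=+10.895 → step 11: x=-0.178, v=0.718, θ₁=0.229, ω₁=-0.791, θ₂=0.113, ω₂=-0.154
apply F[11]=+7.653 → step 12: x=-0.162, v=0.911, θ₁=0.211, ω₁=-1.047, θ₂=0.109, ω₂=-0.223
apply F[12]=+4.499 → step 13: x=-0.143, v=1.015, θ₁=0.189, ω₁=-1.154, θ₂=0.104, ω₂=-0.275
apply F[13]=+2.195 → step 14: x=-0.122, v=1.055, θ₁=0.166, ω₁=-1.156, θ₂=0.098, ω₂=-0.315
apply F[14]=+0.921 → step 15: x=-0.101, v=1.061, θ₁=0.143, ω₁=-1.104, θ₂=0.091, ω₂=-0.345
apply F[15]=+0.352 → step 16: x=-0.080, v=1.053, θ₁=0.122, ω₁=-1.037, θ₂=0.084, ω₂=-0.368
apply F[16]=+0.090 → step 17: x=-0.059, v=1.039, θ₁=0.102, ω₁=-0.968, θ₂=0.077, ω₂=-0.384
apply F[17]=-0.088 → step 18: x=-0.038, v=1.023, θ₁=0.083, ω₁=-0.903, θ₂=0.069, ω₂=-0.394
apply F[18]=-0.257 → step 19: x=-0.018, v=1.004, θ₁=0.066, ω₁=-0.840, θ₂=0.061, ω₂=-0.398
apply F[19]=-0.428 → step 20: x=0.002, v=0.982, θ₁=0.049, ω₁=-0.779, θ₂=0.053, ω₂=-0.399
apply F[20]=-0.592 → step 21: x=0.021, v=0.958, θ₁=0.034, ω₁=-0.720, θ₂=0.045, ω₂=-0.395
apply F[21]=-0.746 → step 22: x=0.040, v=0.931, θ₁=0.021, ω₁=-0.662, θ₂=0.037, ω₂=-0.388
apply F[22]=-0.884 → step 23: x=0.058, v=0.902, θ₁=0.008, ω₁=-0.605, θ₂=0.030, ω₂=-0.377
apply F[23]=-1.007 → step 24: x=0.076, v=0.871, θ₁=-0.003, ω₁=-0.549, θ₂=0.022, ω₂=-0.365
Max |angle| over trajectory = 0.243 rad = 13.9°.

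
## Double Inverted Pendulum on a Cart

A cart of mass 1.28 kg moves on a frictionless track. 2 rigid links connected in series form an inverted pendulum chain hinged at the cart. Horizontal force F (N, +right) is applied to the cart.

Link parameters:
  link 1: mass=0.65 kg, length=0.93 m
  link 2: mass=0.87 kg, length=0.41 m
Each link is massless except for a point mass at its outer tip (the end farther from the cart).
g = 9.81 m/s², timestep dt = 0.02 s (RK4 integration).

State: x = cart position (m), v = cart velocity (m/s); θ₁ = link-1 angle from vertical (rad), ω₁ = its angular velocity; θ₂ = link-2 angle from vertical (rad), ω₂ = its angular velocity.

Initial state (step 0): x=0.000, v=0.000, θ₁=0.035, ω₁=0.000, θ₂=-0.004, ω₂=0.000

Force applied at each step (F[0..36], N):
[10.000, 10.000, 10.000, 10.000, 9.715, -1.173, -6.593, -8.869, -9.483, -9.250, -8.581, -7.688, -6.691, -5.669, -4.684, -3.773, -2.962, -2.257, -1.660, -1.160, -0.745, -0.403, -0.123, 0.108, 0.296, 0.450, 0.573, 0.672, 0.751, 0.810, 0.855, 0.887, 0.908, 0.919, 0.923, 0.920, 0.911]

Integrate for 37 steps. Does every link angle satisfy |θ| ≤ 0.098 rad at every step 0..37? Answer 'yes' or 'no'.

Answer: yes

Derivation:
apply F[0]=+10.000 → step 1: x=0.001, v=0.148, θ₁=0.034, ω₁=-0.141, θ₂=-0.004, ω₂=-0.044
apply F[1]=+10.000 → step 2: x=0.006, v=0.297, θ₁=0.029, ω₁=-0.283, θ₂=-0.006, ω₂=-0.086
apply F[2]=+10.000 → step 3: x=0.013, v=0.447, θ₁=0.022, ω₁=-0.430, θ₂=-0.008, ω₂=-0.123
apply F[3]=+10.000 → step 4: x=0.024, v=0.599, θ₁=0.012, ω₁=-0.582, θ₂=-0.011, ω₂=-0.152
apply F[4]=+9.715 → step 5: x=0.037, v=0.750, θ₁=-0.001, ω₁=-0.738, θ₂=-0.014, ω₂=-0.172
apply F[5]=-1.173 → step 6: x=0.052, v=0.733, θ₁=-0.016, ω₁=-0.720, θ₂=-0.017, ω₂=-0.180
apply F[6]=-6.593 → step 7: x=0.066, v=0.635, θ₁=-0.029, ω₁=-0.621, θ₂=-0.021, ω₂=-0.176
apply F[7]=-8.869 → step 8: x=0.077, v=0.505, θ₁=-0.040, ω₁=-0.491, θ₂=-0.024, ω₂=-0.163
apply F[8]=-9.483 → step 9: x=0.086, v=0.367, θ₁=-0.049, ω₁=-0.358, θ₂=-0.027, ω₂=-0.141
apply F[9]=-9.250 → step 10: x=0.092, v=0.235, θ₁=-0.055, ω₁=-0.233, θ₂=-0.030, ω₂=-0.115
apply F[10]=-8.581 → step 11: x=0.095, v=0.114, θ₁=-0.058, ω₁=-0.123, θ₂=-0.032, ω₂=-0.086
apply F[11]=-7.688 → step 12: x=0.097, v=0.008, θ₁=-0.060, ω₁=-0.030, θ₂=-0.033, ω₂=-0.056
apply F[12]=-6.691 → step 13: x=0.096, v=-0.082, θ₁=-0.059, ω₁=0.047, θ₂=-0.034, ω₂=-0.026
apply F[13]=-5.669 → step 14: x=0.094, v=-0.157, θ₁=-0.058, ω₁=0.108, θ₂=-0.035, ω₂=0.002
apply F[14]=-4.684 → step 15: x=0.090, v=-0.216, θ₁=-0.055, ω₁=0.154, θ₂=-0.034, ω₂=0.027
apply F[15]=-3.773 → step 16: x=0.085, v=-0.263, θ₁=-0.052, ω₁=0.187, θ₂=-0.033, ω₂=0.049
apply F[16]=-2.962 → step 17: x=0.079, v=-0.297, θ₁=-0.048, ω₁=0.209, θ₂=-0.032, ω₂=0.068
apply F[17]=-2.257 → step 18: x=0.073, v=-0.322, θ₁=-0.044, ω₁=0.221, θ₂=-0.031, ω₂=0.084
apply F[18]=-1.660 → step 19: x=0.067, v=-0.338, θ₁=-0.039, ω₁=0.227, θ₂=-0.029, ω₂=0.097
apply F[19]=-1.160 → step 20: x=0.060, v=-0.348, θ₁=-0.035, ω₁=0.227, θ₂=-0.027, ω₂=0.107
apply F[20]=-0.745 → step 21: x=0.053, v=-0.352, θ₁=-0.030, ω₁=0.223, θ₂=-0.025, ω₂=0.114
apply F[21]=-0.403 → step 22: x=0.046, v=-0.352, θ₁=-0.026, ω₁=0.215, θ₂=-0.022, ω₂=0.119
apply F[22]=-0.123 → step 23: x=0.039, v=-0.348, θ₁=-0.022, ω₁=0.206, θ₂=-0.020, ω₂=0.122
apply F[23]=+0.108 → step 24: x=0.032, v=-0.342, θ₁=-0.018, ω₁=0.195, θ₂=-0.017, ω₂=0.123
apply F[24]=+0.296 → step 25: x=0.025, v=-0.334, θ₁=-0.014, ω₁=0.183, θ₂=-0.015, ω₂=0.122
apply F[25]=+0.450 → step 26: x=0.018, v=-0.324, θ₁=-0.010, ω₁=0.170, θ₂=-0.013, ω₂=0.120
apply F[26]=+0.573 → step 27: x=0.012, v=-0.313, θ₁=-0.007, ω₁=0.158, θ₂=-0.010, ω₂=0.117
apply F[27]=+0.672 → step 28: x=0.006, v=-0.301, θ₁=-0.004, ω₁=0.145, θ₂=-0.008, ω₂=0.113
apply F[28]=+0.751 → step 29: x=0.000, v=-0.289, θ₁=-0.001, ω₁=0.132, θ₂=-0.006, ω₂=0.108
apply F[29]=+0.810 → step 30: x=-0.006, v=-0.277, θ₁=0.001, ω₁=0.120, θ₂=-0.004, ω₂=0.102
apply F[30]=+0.855 → step 31: x=-0.011, v=-0.264, θ₁=0.004, ω₁=0.109, θ₂=-0.002, ω₂=0.097
apply F[31]=+0.887 → step 32: x=-0.016, v=-0.251, θ₁=0.006, ω₁=0.097, θ₂=0.000, ω₂=0.090
apply F[32]=+0.908 → step 33: x=-0.021, v=-0.238, θ₁=0.008, ω₁=0.087, θ₂=0.002, ω₂=0.084
apply F[33]=+0.919 → step 34: x=-0.026, v=-0.226, θ₁=0.009, ω₁=0.077, θ₂=0.004, ω₂=0.078
apply F[34]=+0.923 → step 35: x=-0.030, v=-0.214, θ₁=0.011, ω₁=0.067, θ₂=0.005, ω₂=0.072
apply F[35]=+0.920 → step 36: x=-0.034, v=-0.202, θ₁=0.012, ω₁=0.059, θ₂=0.006, ω₂=0.065
apply F[36]=+0.911 → step 37: x=-0.038, v=-0.191, θ₁=0.013, ω₁=0.051, θ₂=0.008, ω₂=0.059
Max |angle| over trajectory = 0.060 rad; bound = 0.098 → within bound.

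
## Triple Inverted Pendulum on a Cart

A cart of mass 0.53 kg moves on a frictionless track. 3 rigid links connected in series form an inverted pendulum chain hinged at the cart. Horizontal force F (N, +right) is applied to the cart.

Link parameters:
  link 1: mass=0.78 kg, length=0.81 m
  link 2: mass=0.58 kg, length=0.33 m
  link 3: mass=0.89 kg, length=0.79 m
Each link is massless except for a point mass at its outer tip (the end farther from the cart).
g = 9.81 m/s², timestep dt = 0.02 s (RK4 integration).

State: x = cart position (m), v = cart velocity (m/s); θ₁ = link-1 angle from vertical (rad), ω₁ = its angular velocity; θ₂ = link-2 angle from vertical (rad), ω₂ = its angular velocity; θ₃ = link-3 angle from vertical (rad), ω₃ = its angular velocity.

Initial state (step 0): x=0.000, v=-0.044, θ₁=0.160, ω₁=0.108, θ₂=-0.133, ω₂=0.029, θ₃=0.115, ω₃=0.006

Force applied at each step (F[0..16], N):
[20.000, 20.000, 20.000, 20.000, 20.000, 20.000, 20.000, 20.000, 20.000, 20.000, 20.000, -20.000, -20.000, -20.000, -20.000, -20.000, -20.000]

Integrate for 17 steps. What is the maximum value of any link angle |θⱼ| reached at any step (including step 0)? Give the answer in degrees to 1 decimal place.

Answer: 74.9°

Derivation:
apply F[0]=+20.000 → step 1: x=0.005, v=0.552, θ₁=0.157, ω₁=-0.432, θ₂=-0.141, ω₂=-0.814, θ₃=0.117, ω₃=0.180
apply F[1]=+20.000 → step 2: x=0.022, v=1.166, θ₁=0.142, ω₁=-1.008, θ₂=-0.165, ω₂=-1.625, θ₃=0.122, ω₃=0.350
apply F[2]=+20.000 → step 3: x=0.052, v=1.818, θ₁=0.116, ω₁=-1.661, θ₂=-0.205, ω₂=-2.337, θ₃=0.131, ω₃=0.505
apply F[3]=+20.000 → step 4: x=0.095, v=2.519, θ₁=0.075, ω₁=-2.425, θ₂=-0.258, ω₂=-2.846, θ₃=0.142, ω₃=0.617
apply F[4]=+20.000 → step 5: x=0.153, v=3.262, θ₁=0.018, ω₁=-3.314, θ₂=-0.317, ω₂=-3.013, θ₃=0.155, ω₃=0.645
apply F[5]=+20.000 → step 6: x=0.226, v=4.009, θ₁=-0.058, ω₁=-4.291, θ₂=-0.375, ω₂=-2.700, θ₃=0.167, ω₃=0.535
apply F[6]=+20.000 → step 7: x=0.313, v=4.676, θ₁=-0.153, ω₁=-5.247, θ₂=-0.421, ω₂=-1.862, θ₃=0.175, ω₃=0.242
apply F[7]=+20.000 → step 8: x=0.412, v=5.150, θ₁=-0.266, ω₁=-6.007, θ₂=-0.447, ω₂=-0.671, θ₃=0.175, ω₃=-0.245
apply F[8]=+20.000 → step 9: x=0.517, v=5.365, θ₁=-0.391, ω₁=-6.430, θ₂=-0.448, ω₂=0.476, θ₃=0.164, ω₃=-0.864
apply F[9]=+20.000 → step 10: x=0.625, v=5.363, θ₁=-0.521, ω₁=-6.523, θ₂=-0.431, ω₂=1.204, θ₃=0.141, ω₃=-1.496
apply F[10]=+20.000 → step 11: x=0.731, v=5.250, θ₁=-0.651, ω₁=-6.413, θ₂=-0.404, ω₂=1.394, θ₃=0.105, ω₃=-2.044
apply F[11]=-20.000 → step 12: x=0.828, v=4.501, θ₁=-0.773, ω₁=-5.862, θ₂=-0.375, ω₂=1.487, θ₃=0.064, ω₃=-2.065
apply F[12]=-20.000 → step 13: x=0.912, v=3.859, θ₁=-0.887, ω₁=-5.520, θ₂=-0.344, ω₂=1.659, θ₃=0.023, ω₃=-2.050
apply F[13]=-20.000 → step 14: x=0.983, v=3.275, θ₁=-0.995, ω₁=-5.316, θ₂=-0.308, ω₂=1.921, θ₃=-0.018, ω₃=-2.030
apply F[14]=-20.000 → step 15: x=1.043, v=2.717, θ₁=-1.100, ω₁=-5.206, θ₂=-0.267, ω₂=2.256, θ₃=-0.059, ω₃=-2.018
apply F[15]=-20.000 → step 16: x=1.092, v=2.168, θ₁=-1.204, ω₁=-5.161, θ₂=-0.218, ω₂=2.636, θ₃=-0.099, ω₃=-2.015
apply F[16]=-20.000 → step 17: x=1.129, v=1.618, θ₁=-1.307, ω₁=-5.166, θ₂=-0.161, ω₂=3.034, θ₃=-0.139, ω₃=-2.016
Max |angle| over trajectory = 1.307 rad = 74.9°.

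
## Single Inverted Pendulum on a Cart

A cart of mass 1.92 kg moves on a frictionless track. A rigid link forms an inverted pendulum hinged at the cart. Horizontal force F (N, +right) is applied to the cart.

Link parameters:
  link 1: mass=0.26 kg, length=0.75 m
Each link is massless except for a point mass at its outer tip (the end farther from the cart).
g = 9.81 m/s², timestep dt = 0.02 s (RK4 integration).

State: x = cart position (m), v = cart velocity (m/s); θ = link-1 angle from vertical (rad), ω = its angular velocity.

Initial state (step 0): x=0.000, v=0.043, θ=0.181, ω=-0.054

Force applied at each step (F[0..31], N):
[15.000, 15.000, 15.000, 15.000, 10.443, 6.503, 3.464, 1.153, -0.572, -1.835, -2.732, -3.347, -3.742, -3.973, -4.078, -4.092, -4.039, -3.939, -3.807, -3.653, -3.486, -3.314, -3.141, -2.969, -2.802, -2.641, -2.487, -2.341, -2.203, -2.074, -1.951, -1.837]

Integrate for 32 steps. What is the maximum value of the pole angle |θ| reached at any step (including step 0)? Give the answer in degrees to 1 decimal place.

apply F[0]=+15.000 → step 1: x=0.002, v=0.194, θ=0.178, ω=-0.205
apply F[1]=+15.000 → step 2: x=0.008, v=0.345, θ=0.173, ω=-0.358
apply F[2]=+15.000 → step 3: x=0.016, v=0.496, θ=0.164, ω=-0.513
apply F[3]=+15.000 → step 4: x=0.028, v=0.648, θ=0.152, ω=-0.671
apply F[4]=+10.443 → step 5: x=0.042, v=0.753, θ=0.138, ω=-0.772
apply F[5]=+6.503 → step 6: x=0.057, v=0.817, θ=0.122, ω=-0.823
apply F[6]=+3.464 → step 7: x=0.074, v=0.850, θ=0.105, ω=-0.837
apply F[7]=+1.153 → step 8: x=0.091, v=0.860, θ=0.089, ω=-0.825
apply F[8]=-0.572 → step 9: x=0.108, v=0.852, θ=0.073, ω=-0.793
apply F[9]=-1.835 → step 10: x=0.125, v=0.831, θ=0.057, ω=-0.748
apply F[10]=-2.732 → step 11: x=0.141, v=0.802, θ=0.043, ω=-0.696
apply F[11]=-3.347 → step 12: x=0.157, v=0.766, θ=0.029, ω=-0.639
apply F[12]=-3.742 → step 13: x=0.172, v=0.726, θ=0.017, ω=-0.580
apply F[13]=-3.973 → step 14: x=0.186, v=0.685, θ=0.006, ω=-0.521
apply F[14]=-4.078 → step 15: x=0.199, v=0.642, θ=-0.004, ω=-0.464
apply F[15]=-4.092 → step 16: x=0.212, v=0.600, θ=-0.012, ω=-0.410
apply F[16]=-4.039 → step 17: x=0.223, v=0.558, θ=-0.020, ω=-0.359
apply F[17]=-3.939 → step 18: x=0.234, v=0.518, θ=-0.027, ω=-0.311
apply F[18]=-3.807 → step 19: x=0.244, v=0.479, θ=-0.033, ω=-0.267
apply F[19]=-3.653 → step 20: x=0.253, v=0.442, θ=-0.037, ω=-0.227
apply F[20]=-3.486 → step 21: x=0.262, v=0.406, θ=-0.042, ω=-0.190
apply F[21]=-3.314 → step 22: x=0.270, v=0.373, θ=-0.045, ω=-0.157
apply F[22]=-3.141 → step 23: x=0.277, v=0.341, θ=-0.048, ω=-0.127
apply F[23]=-2.969 → step 24: x=0.283, v=0.312, θ=-0.050, ω=-0.101
apply F[24]=-2.802 → step 25: x=0.289, v=0.284, θ=-0.052, ω=-0.077
apply F[25]=-2.641 → step 26: x=0.295, v=0.258, θ=-0.053, ω=-0.056
apply F[26]=-2.487 → step 27: x=0.299, v=0.233, θ=-0.054, ω=-0.037
apply F[27]=-2.341 → step 28: x=0.304, v=0.211, θ=-0.055, ω=-0.021
apply F[28]=-2.203 → step 29: x=0.308, v=0.189, θ=-0.055, ω=-0.007
apply F[29]=-2.074 → step 30: x=0.312, v=0.169, θ=-0.055, ω=0.005
apply F[30]=-1.951 → step 31: x=0.315, v=0.150, θ=-0.055, ω=0.016
apply F[31]=-1.837 → step 32: x=0.318, v=0.132, θ=-0.055, ω=0.025
Max |angle| over trajectory = 0.181 rad = 10.4°.

Answer: 10.4°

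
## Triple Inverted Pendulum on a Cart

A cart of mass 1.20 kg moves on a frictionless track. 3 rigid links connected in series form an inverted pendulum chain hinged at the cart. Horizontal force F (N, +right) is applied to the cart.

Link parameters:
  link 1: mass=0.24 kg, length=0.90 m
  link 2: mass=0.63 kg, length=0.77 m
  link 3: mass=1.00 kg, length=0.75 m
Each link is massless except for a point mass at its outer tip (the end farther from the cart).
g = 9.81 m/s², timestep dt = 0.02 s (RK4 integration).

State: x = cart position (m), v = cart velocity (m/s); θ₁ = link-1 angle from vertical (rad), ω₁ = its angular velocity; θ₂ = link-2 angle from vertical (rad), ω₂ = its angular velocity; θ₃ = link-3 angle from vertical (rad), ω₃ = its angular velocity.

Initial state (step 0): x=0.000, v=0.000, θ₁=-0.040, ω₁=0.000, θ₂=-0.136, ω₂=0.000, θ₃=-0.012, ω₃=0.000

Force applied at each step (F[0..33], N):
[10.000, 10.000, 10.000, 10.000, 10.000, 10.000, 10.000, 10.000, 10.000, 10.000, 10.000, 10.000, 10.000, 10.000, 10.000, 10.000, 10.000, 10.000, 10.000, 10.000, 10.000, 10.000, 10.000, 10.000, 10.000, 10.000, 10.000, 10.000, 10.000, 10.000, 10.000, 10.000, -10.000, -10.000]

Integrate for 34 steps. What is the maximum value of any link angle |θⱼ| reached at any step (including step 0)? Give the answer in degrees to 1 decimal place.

apply F[0]=+10.000 → step 1: x=0.002, v=0.178, θ₁=-0.041, ω₁=-0.081, θ₂=-0.138, ω₂=-0.214, θ₃=-0.011, ω₃=0.074
apply F[1]=+10.000 → step 2: x=0.007, v=0.355, θ₁=-0.043, ω₁=-0.160, θ₂=-0.145, ω₂=-0.430, θ₃=-0.009, ω₃=0.151
apply F[2]=+10.000 → step 3: x=0.016, v=0.534, θ₁=-0.047, ω₁=-0.239, θ₂=-0.155, ω₂=-0.653, θ₃=-0.005, ω₃=0.231
apply F[3]=+10.000 → step 4: x=0.028, v=0.713, θ₁=-0.053, ω₁=-0.317, θ₂=-0.171, ω₂=-0.883, θ₃=0.000, ω₃=0.316
apply F[4]=+10.000 → step 5: x=0.045, v=0.892, θ₁=-0.060, ω₁=-0.395, θ₂=-0.191, ω₂=-1.120, θ₃=0.007, ω₃=0.406
apply F[5]=+10.000 → step 6: x=0.064, v=1.072, θ₁=-0.069, ω₁=-0.475, θ₂=-0.216, ω₂=-1.361, θ₃=0.017, ω₃=0.500
apply F[6]=+10.000 → step 7: x=0.087, v=1.252, θ₁=-0.079, ω₁=-0.562, θ₂=-0.245, ω₂=-1.599, θ₃=0.027, ω₃=0.594
apply F[7]=+10.000 → step 8: x=0.114, v=1.432, θ₁=-0.091, ω₁=-0.659, θ₂=-0.279, ω₂=-1.828, θ₃=0.040, ω₃=0.685
apply F[8]=+10.000 → step 9: x=0.145, v=1.611, θ₁=-0.105, ω₁=-0.772, θ₂=-0.318, ω₂=-2.038, θ₃=0.055, ω₃=0.768
apply F[9]=+10.000 → step 10: x=0.179, v=1.790, θ₁=-0.122, ω₁=-0.906, θ₂=-0.361, ω₂=-2.220, θ₃=0.071, ω₃=0.838
apply F[10]=+10.000 → step 11: x=0.216, v=1.966, θ₁=-0.142, ω₁=-1.063, θ₂=-0.407, ω₂=-2.371, θ₃=0.088, ω₃=0.892
apply F[11]=+10.000 → step 12: x=0.257, v=2.142, θ₁=-0.165, ω₁=-1.245, θ₂=-0.455, ω₂=-2.484, θ₃=0.106, ω₃=0.929
apply F[12]=+10.000 → step 13: x=0.302, v=2.315, θ₁=-0.192, ω₁=-1.453, θ₂=-0.506, ω₂=-2.560, θ₃=0.125, ω₃=0.946
apply F[13]=+10.000 → step 14: x=0.350, v=2.486, θ₁=-0.223, ω₁=-1.686, θ₂=-0.558, ω₂=-2.596, θ₃=0.144, ω₃=0.944
apply F[14]=+10.000 → step 15: x=0.401, v=2.654, θ₁=-0.259, ω₁=-1.944, θ₂=-0.609, ω₂=-2.592, θ₃=0.163, ω₃=0.921
apply F[15]=+10.000 → step 16: x=0.456, v=2.818, θ₁=-0.301, ω₁=-2.225, θ₂=-0.661, ω₂=-2.547, θ₃=0.181, ω₃=0.878
apply F[16]=+10.000 → step 17: x=0.514, v=2.977, θ₁=-0.349, ω₁=-2.528, θ₂=-0.711, ω₂=-2.458, θ₃=0.198, ω₃=0.812
apply F[17]=+10.000 → step 18: x=0.575, v=3.128, θ₁=-0.402, ω₁=-2.851, θ₂=-0.759, ω₂=-2.324, θ₃=0.213, ω₃=0.721
apply F[18]=+10.000 → step 19: x=0.639, v=3.268, θ₁=-0.463, ω₁=-3.191, θ₂=-0.804, ω₂=-2.142, θ₃=0.226, ω₃=0.600
apply F[19]=+10.000 → step 20: x=0.706, v=3.394, θ₁=-0.530, ω₁=-3.545, θ₂=-0.844, ω₂=-1.915, θ₃=0.237, ω₃=0.444
apply F[20]=+10.000 → step 21: x=0.775, v=3.500, θ₁=-0.604, ω₁=-3.904, θ₂=-0.880, ω₂=-1.647, θ₃=0.244, ω₃=0.243
apply F[21]=+10.000 → step 22: x=0.846, v=3.580, θ₁=-0.686, ω₁=-4.256, θ₂=-0.910, ω₂=-1.353, θ₃=0.246, ω₃=-0.010
apply F[22]=+10.000 → step 23: x=0.918, v=3.627, θ₁=-0.775, ω₁=-4.583, θ₂=-0.934, ω₂=-1.058, θ₃=0.243, ω₃=-0.322
apply F[23]=+10.000 → step 24: x=0.990, v=3.638, θ₁=-0.869, ω₁=-4.858, θ₂=-0.953, ω₂=-0.803, θ₃=0.233, ω₃=-0.696
apply F[24]=+10.000 → step 25: x=1.063, v=3.613, θ₁=-0.968, ω₁=-5.055, θ₂=-0.967, ω₂=-0.634, θ₃=0.215, ω₃=-1.119
apply F[25]=+10.000 → step 26: x=1.135, v=3.561, θ₁=-1.071, ω₁=-5.161, θ₂=-0.979, ω₂=-0.588, θ₃=0.188, ω₃=-1.570
apply F[26]=+10.000 → step 27: x=1.205, v=3.494, θ₁=-1.174, ω₁=-5.177, θ₂=-0.991, ω₂=-0.675, θ₃=0.152, ω₃=-2.021
apply F[27]=+10.000 → step 28: x=1.275, v=3.424, θ₁=-1.277, ω₁=-5.121, θ₂=-1.007, ω₂=-0.879, θ₃=0.107, ω₃=-2.452
apply F[28]=+10.000 → step 29: x=1.342, v=3.358, θ₁=-1.379, ω₁=-5.012, θ₂=-1.027, ω₂=-1.171, θ₃=0.054, ω₃=-2.855
apply F[29]=+10.000 → step 30: x=1.409, v=3.300, θ₁=-1.477, ω₁=-4.863, θ₂=-1.054, ω₂=-1.524, θ₃=-0.007, ω₃=-3.230
apply F[30]=+10.000 → step 31: x=1.474, v=3.250, θ₁=-1.573, ω₁=-4.681, θ₂=-1.088, ω₂=-1.914, θ₃=-0.075, ω₃=-3.585
apply F[31]=+10.000 → step 32: x=1.539, v=3.209, θ₁=-1.665, ω₁=-4.466, θ₂=-1.130, ω₂=-2.323, θ₃=-0.150, ω₃=-3.926
apply F[32]=-10.000 → step 33: x=1.600, v=2.940, θ₁=-1.754, ω₁=-4.449, θ₂=-1.178, ω₂=-2.451, θ₃=-0.230, ω₃=-4.121
apply F[33]=-10.000 → step 34: x=1.657, v=2.667, θ₁=-1.842, ω₁=-4.418, θ₂=-1.229, ω₂=-2.605, θ₃=-0.315, ω₃=-4.325
Max |angle| over trajectory = 1.842 rad = 105.6°.

Answer: 105.6°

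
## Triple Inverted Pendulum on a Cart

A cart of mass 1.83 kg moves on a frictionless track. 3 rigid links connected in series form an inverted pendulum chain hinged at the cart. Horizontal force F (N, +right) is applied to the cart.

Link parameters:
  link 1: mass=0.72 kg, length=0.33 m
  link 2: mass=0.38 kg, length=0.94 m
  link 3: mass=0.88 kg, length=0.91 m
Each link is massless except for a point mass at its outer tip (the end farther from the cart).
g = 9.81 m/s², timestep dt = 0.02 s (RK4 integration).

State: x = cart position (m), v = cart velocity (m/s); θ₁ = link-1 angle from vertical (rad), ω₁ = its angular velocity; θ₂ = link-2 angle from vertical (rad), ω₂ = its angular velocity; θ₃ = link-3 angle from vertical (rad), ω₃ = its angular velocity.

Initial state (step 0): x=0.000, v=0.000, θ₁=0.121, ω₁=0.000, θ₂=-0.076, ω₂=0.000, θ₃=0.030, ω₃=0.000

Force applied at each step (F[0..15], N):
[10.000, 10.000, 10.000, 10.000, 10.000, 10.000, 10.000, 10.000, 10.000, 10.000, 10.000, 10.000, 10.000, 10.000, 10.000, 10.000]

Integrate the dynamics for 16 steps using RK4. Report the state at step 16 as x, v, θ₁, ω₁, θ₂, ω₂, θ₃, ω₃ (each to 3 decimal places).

Answer: x=0.224, v=1.451, θ₁=0.096, ω₁=-0.798, θ₂=-0.524, ω₂=-2.730, θ₃=0.253, ω₃=1.279

Derivation:
apply F[0]=+10.000 → step 1: x=0.001, v=0.085, θ₁=0.121, ω₁=0.008, θ₂=-0.078, ω₂=-0.157, θ₃=0.031, ω₃=0.071
apply F[1]=+10.000 → step 2: x=0.003, v=0.169, θ₁=0.121, ω₁=0.018, θ₂=-0.082, ω₂=-0.316, θ₃=0.033, ω₃=0.145
apply F[2]=+10.000 → step 3: x=0.008, v=0.254, θ₁=0.122, ω₁=0.029, θ₂=-0.090, ω₂=-0.480, θ₃=0.037, ω₃=0.223
apply F[3]=+10.000 → step 4: x=0.014, v=0.340, θ₁=0.123, ω₁=0.042, θ₂=-0.102, ω₂=-0.651, θ₃=0.042, ω₃=0.307
apply F[4]=+10.000 → step 5: x=0.021, v=0.426, θ₁=0.123, ω₁=0.056, θ₂=-0.116, ω₂=-0.830, θ₃=0.049, ω₃=0.398
apply F[5]=+10.000 → step 6: x=0.031, v=0.512, θ₁=0.125, ω₁=0.069, θ₂=-0.135, ω₂=-1.017, θ₃=0.058, ω₃=0.497
apply F[6]=+10.000 → step 7: x=0.042, v=0.600, θ₁=0.126, ω₁=0.078, θ₂=-0.157, ω₂=-1.211, θ₃=0.069, ω₃=0.602
apply F[7]=+10.000 → step 8: x=0.055, v=0.688, θ₁=0.128, ω₁=0.078, θ₂=-0.183, ω₂=-1.410, θ₃=0.082, ω₃=0.712
apply F[8]=+10.000 → step 9: x=0.069, v=0.778, θ₁=0.129, ω₁=0.064, θ₂=-0.213, ω₂=-1.609, θ₃=0.097, ω₃=0.821
apply F[9]=+10.000 → step 10: x=0.086, v=0.870, θ₁=0.130, ω₁=0.031, θ₂=-0.248, ω₂=-1.804, θ₃=0.115, ω₃=0.927
apply F[10]=+10.000 → step 11: x=0.104, v=0.963, θ₁=0.130, ω₁=-0.028, θ₂=-0.286, ω₂=-1.991, θ₃=0.134, ω₃=1.023
apply F[11]=+10.000 → step 12: x=0.124, v=1.057, θ₁=0.129, ω₁=-0.116, θ₂=-0.327, ω₂=-2.166, θ₃=0.156, ω₃=1.108
apply F[12]=+10.000 → step 13: x=0.146, v=1.153, θ₁=0.125, ω₁=-0.236, θ₂=-0.372, ω₂=-2.328, θ₃=0.178, ω₃=1.176
apply F[13]=+10.000 → step 14: x=0.170, v=1.251, θ₁=0.119, ω₁=-0.389, θ₂=-0.420, ω₂=-2.475, θ₃=0.203, ω₃=1.228
apply F[14]=+10.000 → step 15: x=0.196, v=1.350, θ₁=0.110, ω₁=-0.576, θ₂=-0.471, ω₂=-2.609, θ₃=0.227, ω₃=1.262
apply F[15]=+10.000 → step 16: x=0.224, v=1.451, θ₁=0.096, ω₁=-0.798, θ₂=-0.524, ω₂=-2.730, θ₃=0.253, ω₃=1.279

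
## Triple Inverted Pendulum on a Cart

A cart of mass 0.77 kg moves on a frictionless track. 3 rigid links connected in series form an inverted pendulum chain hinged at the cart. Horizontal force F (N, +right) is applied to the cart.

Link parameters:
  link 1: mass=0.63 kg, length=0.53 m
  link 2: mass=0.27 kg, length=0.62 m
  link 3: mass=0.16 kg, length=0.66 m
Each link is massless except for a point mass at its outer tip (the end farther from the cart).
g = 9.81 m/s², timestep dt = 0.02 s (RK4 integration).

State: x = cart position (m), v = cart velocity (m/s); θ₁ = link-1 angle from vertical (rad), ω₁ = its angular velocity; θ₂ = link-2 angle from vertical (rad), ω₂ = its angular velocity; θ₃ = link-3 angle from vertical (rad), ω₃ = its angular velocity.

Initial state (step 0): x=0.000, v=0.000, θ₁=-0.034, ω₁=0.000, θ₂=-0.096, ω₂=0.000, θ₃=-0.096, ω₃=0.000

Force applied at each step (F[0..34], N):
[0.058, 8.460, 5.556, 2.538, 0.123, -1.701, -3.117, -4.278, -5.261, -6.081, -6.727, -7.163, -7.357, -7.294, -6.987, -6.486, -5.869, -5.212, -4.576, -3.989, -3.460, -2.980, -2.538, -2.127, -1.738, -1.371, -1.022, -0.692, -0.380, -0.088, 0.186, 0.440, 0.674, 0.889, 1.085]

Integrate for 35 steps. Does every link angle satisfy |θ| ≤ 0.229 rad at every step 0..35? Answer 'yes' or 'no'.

apply F[0]=+0.058 → step 1: x=0.000, v=0.011, θ₁=-0.034, ω₁=-0.017, θ₂=-0.096, ω₂=-0.033, θ₃=-0.096, ω₃=0.000
apply F[1]=+8.460 → step 2: x=0.003, v=0.240, θ₁=-0.039, ω₁=-0.447, θ₂=-0.097, ω₂=-0.064, θ₃=-0.096, ω₃=0.000
apply F[2]=+5.556 → step 3: x=0.009, v=0.395, θ₁=-0.051, ω₁=-0.744, θ₂=-0.099, ω₂=-0.091, θ₃=-0.096, ω₃=0.001
apply F[3]=+2.538 → step 4: x=0.018, v=0.476, θ₁=-0.067, ω₁=-0.908, θ₂=-0.101, ω₂=-0.112, θ₃=-0.096, ω₃=0.003
apply F[4]=+0.123 → step 5: x=0.027, v=0.498, θ₁=-0.086, ω₁=-0.973, θ₂=-0.103, ω₂=-0.126, θ₃=-0.096, ω₃=0.006
apply F[5]=-1.701 → step 6: x=0.037, v=0.479, θ₁=-0.105, ω₁=-0.969, θ₂=-0.106, ω₂=-0.132, θ₃=-0.096, ω₃=0.010
apply F[6]=-3.117 → step 7: x=0.046, v=0.428, θ₁=-0.124, ω₁=-0.919, θ₂=-0.109, ω₂=-0.131, θ₃=-0.095, ω₃=0.015
apply F[7]=-4.278 → step 8: x=0.054, v=0.353, θ₁=-0.142, ω₁=-0.833, θ₂=-0.111, ω₂=-0.121, θ₃=-0.095, ω₃=0.022
apply F[8]=-5.261 → step 9: x=0.060, v=0.258, θ₁=-0.157, ω₁=-0.720, θ₂=-0.113, ω₂=-0.104, θ₃=-0.095, ω₃=0.030
apply F[9]=-6.081 → step 10: x=0.064, v=0.146, θ₁=-0.170, ω₁=-0.586, θ₂=-0.115, ω₂=-0.080, θ₃=-0.094, ω₃=0.040
apply F[10]=-6.727 → step 11: x=0.066, v=0.022, θ₁=-0.180, ω₁=-0.437, θ₂=-0.117, ω₂=-0.050, θ₃=-0.093, ω₃=0.052
apply F[11]=-7.163 → step 12: x=0.065, v=-0.110, θ₁=-0.188, ω₁=-0.279, θ₂=-0.117, ω₂=-0.016, θ₃=-0.092, ω₃=0.065
apply F[12]=-7.357 → step 13: x=0.061, v=-0.244, θ₁=-0.192, ω₁=-0.119, θ₂=-0.117, ω₂=0.021, θ₃=-0.090, ω₃=0.078
apply F[13]=-7.294 → step 14: x=0.055, v=-0.377, θ₁=-0.192, ω₁=0.035, θ₂=-0.116, ω₂=0.060, θ₃=-0.089, ω₃=0.092
apply F[14]=-6.987 → step 15: x=0.046, v=-0.502, θ₁=-0.190, ω₁=0.175, θ₂=-0.115, ω₂=0.099, θ₃=-0.087, ω₃=0.107
apply F[15]=-6.486 → step 16: x=0.035, v=-0.616, θ₁=-0.186, ω₁=0.296, θ₂=-0.112, ω₂=0.136, θ₃=-0.084, ω₃=0.121
apply F[16]=-5.869 → step 17: x=0.022, v=-0.716, θ₁=-0.179, ω₁=0.396, θ₂=-0.109, ω₂=0.171, θ₃=-0.082, ω₃=0.135
apply F[17]=-5.212 → step 18: x=0.007, v=-0.802, θ₁=-0.170, ω₁=0.474, θ₂=-0.106, ω₂=0.203, θ₃=-0.079, ω₃=0.149
apply F[18]=-4.576 → step 19: x=-0.010, v=-0.875, θ₁=-0.160, ω₁=0.534, θ₂=-0.101, ω₂=0.232, θ₃=-0.076, ω₃=0.161
apply F[19]=-3.989 → step 20: x=-0.028, v=-0.937, θ₁=-0.149, ω₁=0.577, θ₂=-0.096, ω₂=0.257, θ₃=-0.073, ω₃=0.173
apply F[20]=-3.460 → step 21: x=-0.047, v=-0.988, θ₁=-0.137, ω₁=0.607, θ₂=-0.091, ω₂=0.279, θ₃=-0.069, ω₃=0.184
apply F[21]=-2.980 → step 22: x=-0.068, v=-1.030, θ₁=-0.125, ω₁=0.628, θ₂=-0.085, ω₂=0.298, θ₃=-0.065, ω₃=0.194
apply F[22]=-2.538 → step 23: x=-0.089, v=-1.065, θ₁=-0.112, ω₁=0.639, θ₂=-0.079, ω₂=0.314, θ₃=-0.061, ω₃=0.202
apply F[23]=-2.127 → step 24: x=-0.110, v=-1.092, θ₁=-0.099, ω₁=0.644, θ₂=-0.073, ω₂=0.326, θ₃=-0.057, ω₃=0.210
apply F[24]=-1.738 → step 25: x=-0.132, v=-1.113, θ₁=-0.086, ω₁=0.643, θ₂=-0.066, ω₂=0.336, θ₃=-0.053, ω₃=0.217
apply F[25]=-1.371 → step 26: x=-0.154, v=-1.127, θ₁=-0.074, ω₁=0.636, θ₂=-0.059, ω₂=0.343, θ₃=-0.048, ω₃=0.222
apply F[26]=-1.022 → step 27: x=-0.177, v=-1.136, θ₁=-0.061, ω₁=0.625, θ₂=-0.052, ω₂=0.347, θ₃=-0.044, ω₃=0.227
apply F[27]=-0.692 → step 28: x=-0.200, v=-1.139, θ₁=-0.049, ω₁=0.610, θ₂=-0.045, ω₂=0.349, θ₃=-0.039, ω₃=0.230
apply F[28]=-0.380 → step 29: x=-0.223, v=-1.138, θ₁=-0.037, ω₁=0.591, θ₂=-0.038, ω₂=0.348, θ₃=-0.035, ω₃=0.232
apply F[29]=-0.088 → step 30: x=-0.245, v=-1.132, θ₁=-0.025, ω₁=0.570, θ₂=-0.031, ω₂=0.346, θ₃=-0.030, ω₃=0.233
apply F[30]=+0.186 → step 31: x=-0.268, v=-1.122, θ₁=-0.014, ω₁=0.546, θ₂=-0.025, ω₂=0.341, θ₃=-0.025, ω₃=0.234
apply F[31]=+0.440 → step 32: x=-0.290, v=-1.108, θ₁=-0.003, ω₁=0.520, θ₂=-0.018, ω₂=0.335, θ₃=-0.021, ω₃=0.233
apply F[32]=+0.674 → step 33: x=-0.312, v=-1.091, θ₁=0.007, ω₁=0.492, θ₂=-0.011, ω₂=0.327, θ₃=-0.016, ω₃=0.231
apply F[33]=+0.889 → step 34: x=-0.334, v=-1.071, θ₁=0.016, ω₁=0.463, θ₂=-0.005, ω₂=0.318, θ₃=-0.012, ω₃=0.228
apply F[34]=+1.085 → step 35: x=-0.355, v=-1.049, θ₁=0.025, ω₁=0.434, θ₂=0.002, ω₂=0.308, θ₃=-0.007, ω₃=0.224
Max |angle| over trajectory = 0.192 rad; bound = 0.229 → within bound.

Answer: yes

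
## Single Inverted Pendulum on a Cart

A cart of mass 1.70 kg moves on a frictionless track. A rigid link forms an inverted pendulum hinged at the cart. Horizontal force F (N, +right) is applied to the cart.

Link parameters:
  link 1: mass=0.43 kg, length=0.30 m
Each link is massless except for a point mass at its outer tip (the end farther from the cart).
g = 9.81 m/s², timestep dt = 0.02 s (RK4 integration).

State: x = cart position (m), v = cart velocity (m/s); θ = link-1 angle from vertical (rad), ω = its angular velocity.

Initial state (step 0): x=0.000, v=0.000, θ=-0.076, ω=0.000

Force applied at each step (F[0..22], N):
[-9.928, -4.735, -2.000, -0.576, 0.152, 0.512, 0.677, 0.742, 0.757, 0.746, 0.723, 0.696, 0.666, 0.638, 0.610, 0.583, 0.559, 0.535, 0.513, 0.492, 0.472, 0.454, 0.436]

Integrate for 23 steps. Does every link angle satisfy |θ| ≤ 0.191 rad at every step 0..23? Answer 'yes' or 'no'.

apply F[0]=-9.928 → step 1: x=-0.001, v=-0.113, θ=-0.073, ω=0.326
apply F[1]=-4.735 → step 2: x=-0.004, v=-0.165, θ=-0.065, ω=0.455
apply F[2]=-2.000 → step 3: x=-0.007, v=-0.186, θ=-0.056, ω=0.484
apply F[3]=-0.576 → step 4: x=-0.011, v=-0.190, θ=-0.046, ω=0.465
apply F[4]=+0.152 → step 5: x=-0.015, v=-0.186, θ=-0.037, ω=0.425
apply F[5]=+0.512 → step 6: x=-0.019, v=-0.179, θ=-0.029, ω=0.378
apply F[6]=+0.677 → step 7: x=-0.022, v=-0.169, θ=-0.022, ω=0.330
apply F[7]=+0.742 → step 8: x=-0.025, v=-0.160, θ=-0.016, ω=0.286
apply F[8]=+0.757 → step 9: x=-0.028, v=-0.150, θ=-0.011, ω=0.245
apply F[9]=+0.746 → step 10: x=-0.031, v=-0.141, θ=-0.006, ω=0.209
apply F[10]=+0.723 → step 11: x=-0.034, v=-0.132, θ=-0.002, ω=0.178
apply F[11]=+0.696 → step 12: x=-0.037, v=-0.124, θ=0.001, ω=0.150
apply F[12]=+0.666 → step 13: x=-0.039, v=-0.116, θ=0.004, ω=0.126
apply F[13]=+0.638 → step 14: x=-0.041, v=-0.109, θ=0.006, ω=0.105
apply F[14]=+0.610 → step 15: x=-0.043, v=-0.102, θ=0.008, ω=0.087
apply F[15]=+0.583 → step 16: x=-0.045, v=-0.096, θ=0.010, ω=0.071
apply F[16]=+0.559 → step 17: x=-0.047, v=-0.090, θ=0.011, ω=0.058
apply F[17]=+0.535 → step 18: x=-0.049, v=-0.084, θ=0.012, ω=0.046
apply F[18]=+0.513 → step 19: x=-0.051, v=-0.079, θ=0.013, ω=0.036
apply F[19]=+0.492 → step 20: x=-0.052, v=-0.073, θ=0.013, ω=0.027
apply F[20]=+0.472 → step 21: x=-0.054, v=-0.068, θ=0.014, ω=0.020
apply F[21]=+0.454 → step 22: x=-0.055, v=-0.064, θ=0.014, ω=0.014
apply F[22]=+0.436 → step 23: x=-0.056, v=-0.059, θ=0.014, ω=0.008
Max |angle| over trajectory = 0.076 rad; bound = 0.191 → within bound.

Answer: yes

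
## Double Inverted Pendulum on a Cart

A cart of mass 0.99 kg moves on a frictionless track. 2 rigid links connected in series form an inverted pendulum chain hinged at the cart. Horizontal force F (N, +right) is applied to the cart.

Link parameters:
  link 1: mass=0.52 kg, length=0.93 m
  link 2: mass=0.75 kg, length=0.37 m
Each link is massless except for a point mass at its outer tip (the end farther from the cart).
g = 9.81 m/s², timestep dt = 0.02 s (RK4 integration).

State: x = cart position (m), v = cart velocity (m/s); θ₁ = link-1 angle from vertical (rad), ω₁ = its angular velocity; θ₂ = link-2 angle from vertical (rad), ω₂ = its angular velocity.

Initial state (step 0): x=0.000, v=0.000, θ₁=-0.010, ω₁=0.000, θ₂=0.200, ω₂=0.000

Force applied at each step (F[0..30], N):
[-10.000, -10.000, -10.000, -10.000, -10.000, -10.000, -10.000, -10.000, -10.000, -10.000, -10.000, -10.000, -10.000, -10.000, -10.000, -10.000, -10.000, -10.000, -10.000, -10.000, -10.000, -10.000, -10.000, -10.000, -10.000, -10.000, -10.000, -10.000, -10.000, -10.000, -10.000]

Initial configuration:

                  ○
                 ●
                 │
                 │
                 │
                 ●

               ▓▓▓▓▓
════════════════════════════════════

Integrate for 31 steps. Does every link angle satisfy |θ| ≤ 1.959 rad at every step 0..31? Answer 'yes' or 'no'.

Answer: yes

Derivation:
apply F[0]=-10.000 → step 1: x=-0.002, v=-0.200, θ₁=-0.008, ω₁=0.154, θ₂=0.203, ω₂=0.257
apply F[1]=-10.000 → step 2: x=-0.008, v=-0.400, θ₁=-0.004, ω₁=0.309, θ₂=0.210, ω₂=0.513
apply F[2]=-10.000 → step 3: x=-0.018, v=-0.602, θ₁=0.004, ω₁=0.469, θ₂=0.223, ω₂=0.767
apply F[3]=-10.000 → step 4: x=-0.032, v=-0.806, θ₁=0.015, ω₁=0.633, θ₂=0.241, ω₂=1.019
apply F[4]=-10.000 → step 5: x=-0.050, v=-1.013, θ₁=0.029, ω₁=0.805, θ₂=0.264, ω₂=1.266
apply F[5]=-10.000 → step 6: x=-0.073, v=-1.222, θ₁=0.047, ω₁=0.985, θ₂=0.292, ω₂=1.505
apply F[6]=-10.000 → step 7: x=-0.099, v=-1.435, θ₁=0.069, ω₁=1.177, θ₂=0.324, ω₂=1.731
apply F[7]=-10.000 → step 8: x=-0.130, v=-1.649, θ₁=0.094, ω₁=1.381, θ₂=0.361, ω₂=1.938
apply F[8]=-10.000 → step 9: x=-0.165, v=-1.865, θ₁=0.124, ω₁=1.599, θ₂=0.401, ω₂=2.119
apply F[9]=-10.000 → step 10: x=-0.205, v=-2.082, θ₁=0.158, ω₁=1.832, θ₂=0.445, ω₂=2.266
apply F[10]=-10.000 → step 11: x=-0.248, v=-2.296, θ₁=0.198, ω₁=2.080, θ₂=0.492, ω₂=2.370
apply F[11]=-10.000 → step 12: x=-0.296, v=-2.506, θ₁=0.242, ω₁=2.342, θ₂=0.540, ω₂=2.423
apply F[12]=-10.000 → step 13: x=-0.349, v=-2.707, θ₁=0.291, ω₁=2.615, θ₂=0.588, ω₂=2.418
apply F[13]=-10.000 → step 14: x=-0.405, v=-2.895, θ₁=0.346, ω₁=2.896, θ₂=0.636, ω₂=2.354
apply F[14]=-10.000 → step 15: x=-0.464, v=-3.066, θ₁=0.407, ω₁=3.178, θ₂=0.682, ω₂=2.232
apply F[15]=-10.000 → step 16: x=-0.527, v=-3.213, θ₁=0.473, ω₁=3.456, θ₂=0.725, ω₂=2.061
apply F[16]=-10.000 → step 17: x=-0.593, v=-3.332, θ₁=0.545, ω₁=3.722, θ₂=0.764, ω₂=1.857
apply F[17]=-10.000 → step 18: x=-0.660, v=-3.419, θ₁=0.622, ω₁=3.967, θ₂=0.799, ω₂=1.645
apply F[18]=-10.000 → step 19: x=-0.729, v=-3.470, θ₁=0.704, ω₁=4.187, θ₂=0.830, ω₂=1.455
apply F[19]=-10.000 → step 20: x=-0.799, v=-3.486, θ₁=0.789, ω₁=4.376, θ₂=0.858, ω₂=1.318
apply F[20]=-10.000 → step 21: x=-0.868, v=-3.469, θ₁=0.879, ω₁=4.533, θ₂=0.883, ω₂=1.263
apply F[21]=-10.000 → step 22: x=-0.937, v=-3.421, θ₁=0.971, ω₁=4.659, θ₂=0.909, ω₂=1.309
apply F[22]=-10.000 → step 23: x=-1.005, v=-3.348, θ₁=1.065, ω₁=4.760, θ₂=0.936, ω₂=1.467
apply F[23]=-10.000 → step 24: x=-1.071, v=-3.253, θ₁=1.161, ω₁=4.839, θ₂=0.968, ω₂=1.740
apply F[24]=-10.000 → step 25: x=-1.135, v=-3.139, θ₁=1.258, ω₁=4.901, θ₂=1.007, ω₂=2.123
apply F[25]=-10.000 → step 26: x=-1.197, v=-3.009, θ₁=1.357, ω₁=4.951, θ₂=1.054, ω₂=2.610
apply F[26]=-10.000 → step 27: x=-1.255, v=-2.861, θ₁=1.456, ω₁=4.991, θ₂=1.112, ω₂=3.192
apply F[27]=-10.000 → step 28: x=-1.311, v=-2.695, θ₁=1.556, ω₁=5.023, θ₂=1.182, ω₂=3.861
apply F[28]=-10.000 → step 29: x=-1.363, v=-2.508, θ₁=1.657, ω₁=5.046, θ₂=1.267, ω₂=4.611
apply F[29]=-10.000 → step 30: x=-1.411, v=-2.297, θ₁=1.758, ω₁=5.063, θ₂=1.367, ω₂=5.432
apply F[30]=-10.000 → step 31: x=-1.455, v=-2.055, θ₁=1.860, ω₁=5.076, θ₂=1.484, ω₂=6.314
Max |angle| over trajectory = 1.860 rad; bound = 1.959 → within bound.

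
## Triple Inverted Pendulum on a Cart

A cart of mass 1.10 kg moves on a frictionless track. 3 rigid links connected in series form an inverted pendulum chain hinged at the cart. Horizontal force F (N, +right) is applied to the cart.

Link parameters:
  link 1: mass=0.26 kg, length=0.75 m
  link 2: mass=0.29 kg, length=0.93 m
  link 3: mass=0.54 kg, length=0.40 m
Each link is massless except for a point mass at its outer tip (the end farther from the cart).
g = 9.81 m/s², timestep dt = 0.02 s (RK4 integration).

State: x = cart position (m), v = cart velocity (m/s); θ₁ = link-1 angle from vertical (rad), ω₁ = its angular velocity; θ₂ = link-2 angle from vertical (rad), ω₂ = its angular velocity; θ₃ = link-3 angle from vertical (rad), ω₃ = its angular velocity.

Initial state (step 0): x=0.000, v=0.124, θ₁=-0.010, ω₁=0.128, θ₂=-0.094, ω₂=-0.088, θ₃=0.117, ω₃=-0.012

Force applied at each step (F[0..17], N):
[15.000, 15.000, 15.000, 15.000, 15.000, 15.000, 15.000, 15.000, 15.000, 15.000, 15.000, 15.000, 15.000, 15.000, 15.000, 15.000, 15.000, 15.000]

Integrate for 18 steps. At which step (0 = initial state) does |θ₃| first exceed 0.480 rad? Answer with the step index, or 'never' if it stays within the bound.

Answer: never

Derivation:
apply F[0]=+15.000 → step 1: x=0.005, v=0.398, θ₁=-0.010, ω₁=-0.177, θ₂=-0.097, ω₂=-0.228, θ₃=0.119, ω₃=0.251
apply F[1]=+15.000 → step 2: x=0.016, v=0.673, θ₁=-0.017, ω₁=-0.485, θ₂=-0.103, ω₂=-0.368, θ₃=0.127, ω₃=0.517
apply F[2]=+15.000 → step 3: x=0.032, v=0.950, θ₁=-0.030, ω₁=-0.804, θ₂=-0.112, ω₂=-0.502, θ₃=0.140, ω₃=0.784
apply F[3]=+15.000 → step 4: x=0.054, v=1.228, θ₁=-0.049, ω₁=-1.138, θ₂=-0.123, ω₂=-0.623, θ₃=0.158, ω₃=1.046
apply F[4]=+15.000 → step 5: x=0.081, v=1.509, θ₁=-0.076, ω₁=-1.494, θ₂=-0.137, ω₂=-0.725, θ₃=0.182, ω₃=1.291
apply F[5]=+15.000 → step 6: x=0.114, v=1.790, θ₁=-0.109, ω₁=-1.872, θ₂=-0.152, ω₂=-0.799, θ₃=0.210, ω₃=1.498
apply F[6]=+15.000 → step 7: x=0.153, v=2.071, θ₁=-0.151, ω₁=-2.269, θ₂=-0.168, ω₂=-0.841, θ₃=0.241, ω₃=1.645
apply F[7]=+15.000 → step 8: x=0.197, v=2.348, θ₁=-0.200, ω₁=-2.678, θ₂=-0.185, ω₂=-0.850, θ₃=0.275, ω₃=1.704
apply F[8]=+15.000 → step 9: x=0.247, v=2.618, θ₁=-0.258, ω₁=-3.086, θ₂=-0.202, ω₂=-0.832, θ₃=0.309, ω₃=1.653
apply F[9]=+15.000 → step 10: x=0.302, v=2.878, θ₁=-0.323, ω₁=-3.475, θ₂=-0.219, ω₂=-0.801, θ₃=0.340, ω₃=1.480
apply F[10]=+15.000 → step 11: x=0.362, v=3.122, θ₁=-0.397, ω₁=-3.829, θ₂=-0.234, ω₂=-0.776, θ₃=0.367, ω₃=1.186
apply F[11]=+15.000 → step 12: x=0.427, v=3.349, θ₁=-0.476, ω₁=-4.135, θ₂=-0.250, ω₂=-0.777, θ₃=0.387, ω₃=0.785
apply F[12]=+15.000 → step 13: x=0.496, v=3.557, θ₁=-0.562, ω₁=-4.383, θ₂=-0.266, ω₂=-0.821, θ₃=0.398, ω₃=0.302
apply F[13]=+15.000 → step 14: x=0.569, v=3.747, θ₁=-0.651, ω₁=-4.573, θ₂=-0.283, ω₂=-0.918, θ₃=0.399, ω₃=-0.236
apply F[14]=+15.000 → step 15: x=0.645, v=3.921, θ₁=-0.744, ω₁=-4.709, θ₂=-0.303, ω₂=-1.070, θ₃=0.388, ω₃=-0.804
apply F[15]=+15.000 → step 16: x=0.725, v=4.080, θ₁=-0.839, ω₁=-4.795, θ₂=-0.326, ω₂=-1.274, θ₃=0.366, ω₃=-1.385
apply F[16]=+15.000 → step 17: x=0.809, v=4.227, θ₁=-0.936, ω₁=-4.837, θ₂=-0.354, ω₂=-1.523, θ₃=0.333, ω₃=-1.970
apply F[17]=+15.000 → step 18: x=0.894, v=4.363, θ₁=-1.032, ω₁=-4.837, θ₂=-0.387, ω₂=-1.808, θ₃=0.288, ω₃=-2.555
max |θ₃| = 0.399 ≤ 0.480 over all 19 states.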